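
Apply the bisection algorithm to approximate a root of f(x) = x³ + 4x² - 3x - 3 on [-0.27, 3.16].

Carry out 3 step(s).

f(x) = x³ + 4x² - 3x - 3
Initial interval: [-0.27, 3.16]

Iteration 1:
  c_1 = (-0.270000 + 3.160000)/2 = 1.445000
  f(c_1) = f(1.445000) = 4.034296
  f(a) × f(c) < 0, new interval: [-0.270000, 1.445000]
Iteration 2:
  c_2 = (-0.270000 + 1.445000)/2 = 0.587500
  f(c_2) = f(0.587500) = -3.179096
  f(a) × f(c) ≥ 0, new interval: [0.587500, 1.445000]
Iteration 3:
  c_3 = (0.587500 + 1.445000)/2 = 1.016250
  f(c_3) = f(1.016250) = -0.868147
  f(a) × f(c) ≥ 0, new interval: [1.016250, 1.445000]

After 3 iteration(s), the approximation is c_3 = 1.016250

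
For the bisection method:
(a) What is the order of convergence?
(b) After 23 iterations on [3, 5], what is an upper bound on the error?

(a) Bisection has linear (order 1) convergence; the error is halved each step.

(b) Error bound = (b-a)/2^n = (5 - 3)/2^{23}
    = 2/2^{23}

(a) 1 (linear); (b) error ≤ 2.38e-07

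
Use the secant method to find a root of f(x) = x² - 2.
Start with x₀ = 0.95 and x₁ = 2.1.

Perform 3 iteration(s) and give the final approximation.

f(x) = x² - 2
x₀ = 0.95, x₁ = 2.1

Secant formula: x_{n+1} = x_n - f(x_n)(x_n - x_{n-1})/(f(x_n) - f(x_{n-1}))

Iteration 1:
  f(0.950000) = -1.097500
  f(2.100000) = 2.410000
  x_2 = 2.100000 - 2.410000×(2.100000 - 0.950000)/(2.410000 - (-1.097500))
       = 1.309836
Iteration 2:
  f(2.100000) = 2.410000
  f(1.309836) = -0.284329
  x_3 = 1.309836 - (-0.284329)×(1.309836 - 2.100000)/(-0.284329 - 2.410000)
       = 1.393221
Iteration 3:
  f(1.309836) = -0.284329
  f(1.393221) = -0.058935
  x_4 = 1.393221 - (-0.058935)×(1.393221 - 1.309836)/(-0.058935 - (-0.284329))
       = 1.415024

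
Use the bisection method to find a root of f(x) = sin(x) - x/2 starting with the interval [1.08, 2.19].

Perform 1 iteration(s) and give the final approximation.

f(x) = sin(x) - x/2
Initial interval: [1.08, 2.19]

Iteration 1:
  c_1 = (1.080000 + 2.190000)/2 = 1.635000
  f(c_1) = f(1.635000) = 0.180440
  f(a) × f(c) ≥ 0, new interval: [1.635000, 2.190000]

After 1 iteration(s), the approximation is c_1 = 1.635000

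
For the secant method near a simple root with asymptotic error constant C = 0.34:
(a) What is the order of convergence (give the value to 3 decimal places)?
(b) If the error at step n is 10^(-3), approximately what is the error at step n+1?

(a) Secant method has superlinear convergence with order φ = (1+√5)/2 ≈ 1.618.
    This means |e_{n+1}| ≈ C|e_n|^1.618.

(b) With |e_n| = 10^(-3) and C = 0.34:
    |e_{n+1}| ≈ 0.34 × (10^(-3))^1.618 = 0.34 × 10^(-4.85)

(a) ≈ 1.618 (golden ratio); (b) |e_{n+1}| ≈ 4.757e-06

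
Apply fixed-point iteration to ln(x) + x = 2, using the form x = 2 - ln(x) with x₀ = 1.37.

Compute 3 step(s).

Equation: ln(x) + x = 2
Fixed-point form: x = 2 - ln(x)
x₀ = 1.37

x_1 = g(1.370000) = 1.685189
x_2 = g(1.685189) = 1.478122
x_3 = g(1.478122) = 1.609228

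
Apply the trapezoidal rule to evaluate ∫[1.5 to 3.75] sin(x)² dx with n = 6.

f(x) = sin(x)²
a = 1.5, b = 3.75, n = 6
h = (b - a)/n = 0.375000

Trapezoidal rule: (h/2)[f(x₀) + 2f(x₁) + 2f(x₂) + ... + f(xₙ)]

x_0 = 1.5000, f(x_0) = 0.994996, coefficient = 1
x_1 = 1.8750, f(x_1) = 0.910280, coefficient = 2
x_2 = 2.2500, f(x_2) = 0.605398, coefficient = 2
x_3 = 2.6250, f(x_3) = 0.243957, coefficient = 2
x_4 = 3.0000, f(x_4) = 0.019915, coefficient = 2
x_5 = 3.3750, f(x_5) = 0.053497, coefficient = 2
x_6 = 3.7500, f(x_6) = 0.326682, coefficient = 1

I ≈ (0.375000/2) × 4.987772 = 0.935207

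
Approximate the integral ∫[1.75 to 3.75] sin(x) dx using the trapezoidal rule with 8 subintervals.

f(x) = sin(x)
a = 1.75, b = 3.75, n = 8
h = (b - a)/n = 0.250000

Trapezoidal rule: (h/2)[f(x₀) + 2f(x₁) + 2f(x₂) + ... + f(xₙ)]

x_0 = 1.7500, f(x_0) = 0.983986, coefficient = 1
x_1 = 2.0000, f(x_1) = 0.909297, coefficient = 2
x_2 = 2.2500, f(x_2) = 0.778073, coefficient = 2
x_3 = 2.5000, f(x_3) = 0.598472, coefficient = 2
x_4 = 2.7500, f(x_4) = 0.381661, coefficient = 2
x_5 = 3.0000, f(x_5) = 0.141120, coefficient = 2
x_6 = 3.2500, f(x_6) = -0.108195, coefficient = 2
x_7 = 3.5000, f(x_7) = -0.350783, coefficient = 2
x_8 = 3.7500, f(x_8) = -0.571561, coefficient = 1

I ≈ (0.250000/2) × 5.111715 = 0.638964
Exact value: 0.642313
Error: 0.003349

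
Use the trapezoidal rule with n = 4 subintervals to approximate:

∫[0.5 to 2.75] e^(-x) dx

f(x) = e^(-x)
a = 0.5, b = 2.75, n = 4
h = (b - a)/n = 0.562500

Trapezoidal rule: (h/2)[f(x₀) + 2f(x₁) + 2f(x₂) + ... + f(xₙ)]

x_0 = 0.5000, f(x_0) = 0.606531, coefficient = 1
x_1 = 1.0625, f(x_1) = 0.345591, coefficient = 2
x_2 = 1.6250, f(x_2) = 0.196912, coefficient = 2
x_3 = 2.1875, f(x_3) = 0.112197, coefficient = 2
x_4 = 2.7500, f(x_4) = 0.063928, coefficient = 1

I ≈ (0.562500/2) × 1.979857 = 0.556835
Exact value: 0.542603
Error: 0.014232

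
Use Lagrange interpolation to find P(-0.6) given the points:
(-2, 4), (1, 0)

Lagrange interpolation formula:
P(x) = Σ yᵢ × Lᵢ(x)
where Lᵢ(x) = Π_{j≠i} (x - xⱼ)/(xᵢ - xⱼ)

L_0(-0.6) = (-0.6 - 1)/(-2 - 1) = 0.533333
L_1(-0.6) = (-0.6 - (-2))/(1 - (-2)) = 0.466667

P(-0.6) = 4×L_0(-0.6) + 0×L_1(-0.6)
P(-0.6) = 2.133333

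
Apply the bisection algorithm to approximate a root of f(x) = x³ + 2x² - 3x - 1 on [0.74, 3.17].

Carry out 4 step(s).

f(x) = x³ + 2x² - 3x - 1
Initial interval: [0.74, 3.17]

Iteration 1:
  c_1 = (0.740000 + 3.170000)/2 = 1.955000
  f(c_1) = f(1.955000) = 8.251109
  f(a) × f(c) < 0, new interval: [0.740000, 1.955000]
Iteration 2:
  c_2 = (0.740000 + 1.955000)/2 = 1.347500
  f(c_2) = f(1.347500) = 1.035744
  f(a) × f(c) < 0, new interval: [0.740000, 1.347500]
Iteration 3:
  c_3 = (0.740000 + 1.347500)/2 = 1.043750
  f(c_3) = f(1.043750) = -0.815346
  f(a) × f(c) ≥ 0, new interval: [1.043750, 1.347500]
Iteration 4:
  c_4 = (1.043750 + 1.347500)/2 = 1.195625
  f(c_4) = f(1.195625) = -0.018668
  f(a) × f(c) ≥ 0, new interval: [1.195625, 1.347500]

After 4 iteration(s), the approximation is c_4 = 1.195625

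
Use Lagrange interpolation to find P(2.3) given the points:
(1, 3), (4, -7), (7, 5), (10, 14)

Lagrange interpolation formula:
P(x) = Σ yᵢ × Lᵢ(x)
where Lᵢ(x) = Π_{j≠i} (x - xⱼ)/(xᵢ - xⱼ)

L_0(2.3) = (2.3 - 4)/(1 - 4) × (2.3 - 7)/(1 - 7) × (2.3 - 10)/(1 - 10) = 0.379772
L_1(2.3) = (2.3 - 1)/(4 - 1) × (2.3 - 7)/(4 - 7) × (2.3 - 10)/(4 - 10) = 0.871241
L_2(2.3) = (2.3 - 1)/(7 - 1) × (2.3 - 4)/(7 - 4) × (2.3 - 10)/(7 - 10) = -0.315130
L_3(2.3) = (2.3 - 1)/(10 - 1) × (2.3 - 4)/(10 - 4) × (2.3 - 7)/(10 - 7) = 0.064117

P(2.3) = 3×L_0(2.3) + (-7)×L_1(2.3) + 5×L_2(2.3) + 14×L_3(2.3)
P(2.3) = -5.637377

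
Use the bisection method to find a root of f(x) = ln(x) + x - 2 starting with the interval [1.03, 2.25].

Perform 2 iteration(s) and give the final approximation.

f(x) = ln(x) + x - 2
Initial interval: [1.03, 2.25]

Iteration 1:
  c_1 = (1.030000 + 2.250000)/2 = 1.640000
  f(c_1) = f(1.640000) = 0.134696
  f(a) × f(c) < 0, new interval: [1.030000, 1.640000]
Iteration 2:
  c_2 = (1.030000 + 1.640000)/2 = 1.335000
  f(c_2) = f(1.335000) = -0.376069
  f(a) × f(c) ≥ 0, new interval: [1.335000, 1.640000]

After 2 iteration(s), the approximation is c_2 = 1.335000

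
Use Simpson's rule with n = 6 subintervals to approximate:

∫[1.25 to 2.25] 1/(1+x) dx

f(x) = 1/(1+x)
a = 1.25, b = 2.25, n = 6
h = (b - a)/n = 0.166667

Simpson's rule: (h/3)[f(x₀) + 4f(x₁) + 2f(x₂) + ... + f(xₙ)]

x_0 = 1.2500, f(x_0) = 0.444444, coefficient = 1
x_1 = 1.4167, f(x_1) = 0.413793, coefficient = 4
x_2 = 1.5833, f(x_2) = 0.387097, coefficient = 2
x_3 = 1.7500, f(x_3) = 0.363636, coefficient = 4
x_4 = 1.9167, f(x_4) = 0.342857, coefficient = 2
x_5 = 2.0833, f(x_5) = 0.324324, coefficient = 4
x_6 = 2.2500, f(x_6) = 0.307692, coefficient = 1

I ≈ (0.166667/3) × 6.619060 = 0.367726
Exact value: 0.367725
Error: 0.000001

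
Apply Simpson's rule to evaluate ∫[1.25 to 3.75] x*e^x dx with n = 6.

f(x) = x*e^x
a = 1.25, b = 3.75, n = 6
h = (b - a)/n = 0.416667

Simpson's rule: (h/3)[f(x₀) + 4f(x₁) + 2f(x₂) + ... + f(xₙ)]

x_0 = 1.2500, f(x_0) = 4.362929, coefficient = 1
x_1 = 1.6667, f(x_1) = 8.824150, coefficient = 4
x_2 = 2.0833, f(x_2) = 16.731656, coefficient = 2
x_3 = 2.5000, f(x_3) = 30.456235, coefficient = 4
x_4 = 2.9167, f(x_4) = 53.898793, coefficient = 2
x_5 = 3.3333, f(x_5) = 93.438750, coefficient = 4
x_6 = 3.7500, f(x_6) = 159.454058, coefficient = 1

I ≈ (0.416667/3) × 835.954423 = 116.104781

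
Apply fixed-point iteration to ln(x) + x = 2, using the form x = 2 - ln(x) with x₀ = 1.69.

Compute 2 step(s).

Equation: ln(x) + x = 2
Fixed-point form: x = 2 - ln(x)
x₀ = 1.69

x_1 = g(1.690000) = 1.475271
x_2 = g(1.475271) = 1.611158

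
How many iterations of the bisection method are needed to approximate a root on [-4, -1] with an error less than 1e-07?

We need (b-a)/2^n ≤ 1e-07
(-1 - (-4))/2^n ≤ 1e-07
3/2^n ≤ 1e-07
2^n ≥ 30000000
n ≥ log₂(30000000) = 24.84
n ≥ 25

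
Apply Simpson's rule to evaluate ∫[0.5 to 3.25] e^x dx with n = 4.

f(x) = e^x
a = 0.5, b = 3.25, n = 4
h = (b - a)/n = 0.687500

Simpson's rule: (h/3)[f(x₀) + 4f(x₁) + 2f(x₂) + ... + f(xₙ)]

x_0 = 0.5000, f(x_0) = 1.648721, coefficient = 1
x_1 = 1.1875, f(x_1) = 3.278874, coefficient = 4
x_2 = 1.8750, f(x_2) = 6.520819, coefficient = 2
x_3 = 2.5625, f(x_3) = 12.968197, coefficient = 4
x_4 = 3.2500, f(x_4) = 25.790340, coefficient = 1

I ≈ (0.687500/3) × 105.468984 = 24.169975
Exact value: 24.141619
Error: 0.028357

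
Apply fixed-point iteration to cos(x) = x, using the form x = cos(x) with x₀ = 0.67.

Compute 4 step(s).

Equation: cos(x) = x
Fixed-point form: x = cos(x)
x₀ = 0.67

x_1 = g(0.670000) = 0.783822
x_2 = g(0.783822) = 0.708221
x_3 = g(0.708221) = 0.759521
x_4 = g(0.759521) = 0.725166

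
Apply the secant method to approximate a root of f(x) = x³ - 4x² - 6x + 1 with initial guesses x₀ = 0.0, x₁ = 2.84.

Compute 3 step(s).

f(x) = x³ - 4x² - 6x + 1
x₀ = 0.0, x₁ = 2.84

Secant formula: x_{n+1} = x_n - f(x_n)(x_n - x_{n-1})/(f(x_n) - f(x_{n-1}))

Iteration 1:
  f(0.000000) = 1.000000
  f(2.840000) = -25.396096
  x_2 = 2.840000 - (-25.396096)×(2.840000 - 0.000000)/(-25.396096 - 1.000000)
       = 0.107592
Iteration 2:
  f(2.840000) = -25.396096
  f(0.107592) = 0.309392
  x_3 = 0.107592 - 0.309392×(0.107592 - 2.840000)/(0.309392 - (-25.396096))
       = 0.140479
Iteration 3:
  f(0.107592) = 0.309392
  f(0.140479) = 0.080961
  x_4 = 0.140479 - 0.080961×(0.140479 - 0.107592)/(0.080961 - 0.309392)
       = 0.152135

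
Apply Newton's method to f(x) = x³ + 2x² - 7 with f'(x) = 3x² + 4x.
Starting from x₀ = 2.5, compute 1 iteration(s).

f(x) = x³ + 2x² - 7
f'(x) = 3x² + 4x
x₀ = 2.5

Newton-Raphson formula: x_{n+1} = x_n - f(x_n)/f'(x_n)

Iteration 1:
  f(2.500000) = 21.125000
  f'(2.500000) = 28.750000
  x_1 = 2.500000 - 21.125000/28.750000 = 1.765217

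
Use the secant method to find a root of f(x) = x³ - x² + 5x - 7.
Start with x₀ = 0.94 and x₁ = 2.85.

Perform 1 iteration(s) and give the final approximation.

f(x) = x³ - x² + 5x - 7
x₀ = 0.94, x₁ = 2.85

Secant formula: x_{n+1} = x_n - f(x_n)(x_n - x_{n-1})/(f(x_n) - f(x_{n-1}))

Iteration 1:
  f(0.940000) = -2.353016
  f(2.850000) = 22.276625
  x_2 = 2.850000 - 22.276625×(2.850000 - 0.940000)/(22.276625 - (-2.353016))
       = 1.122474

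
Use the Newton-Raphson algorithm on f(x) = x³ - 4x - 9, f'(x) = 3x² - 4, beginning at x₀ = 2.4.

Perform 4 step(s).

f(x) = x³ - 4x - 9
f'(x) = 3x² - 4
x₀ = 2.4

Newton-Raphson formula: x_{n+1} = x_n - f(x_n)/f'(x_n)

Iteration 1:
  f(2.400000) = -4.776000
  f'(2.400000) = 13.280000
  x_1 = 2.400000 - (-4.776000)/13.280000 = 2.759639
Iteration 2:
  f(2.759639) = 0.977763
  f'(2.759639) = 18.846815
  x_2 = 2.759639 - 0.977763/18.846815 = 2.707759
Iteration 3:
  f(2.707759) = 0.022143
  f'(2.707759) = 17.995878
  x_3 = 2.707759 - 0.022143/17.995878 = 2.706529
Iteration 4:
  f(2.706529) = 0.000012
  f'(2.706529) = 17.975892
  x_4 = 2.706529 - 0.000012/17.975892 = 2.706528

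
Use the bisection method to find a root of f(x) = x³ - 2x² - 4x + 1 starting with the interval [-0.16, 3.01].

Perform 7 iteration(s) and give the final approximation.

f(x) = x³ - 2x² - 4x + 1
Initial interval: [-0.16, 3.01]

Iteration 1:
  c_1 = (-0.160000 + 3.010000)/2 = 1.425000
  f(c_1) = f(1.425000) = -5.867609
  f(a) × f(c) < 0, new interval: [-0.160000, 1.425000]
Iteration 2:
  c_2 = (-0.160000 + 1.425000)/2 = 0.632500
  f(c_2) = f(0.632500) = -2.077077
  f(a) × f(c) < 0, new interval: [-0.160000, 0.632500]
Iteration 3:
  c_3 = (-0.160000 + 0.632500)/2 = 0.236250
  f(c_3) = f(0.236250) = -0.043442
  f(a) × f(c) < 0, new interval: [-0.160000, 0.236250]
Iteration 4:
  c_4 = (-0.160000 + 0.236250)/2 = 0.038125
  f(c_4) = f(0.038125) = 0.844648
  f(a) × f(c) ≥ 0, new interval: [0.038125, 0.236250]
Iteration 5:
  c_5 = (0.038125 + 0.236250)/2 = 0.137187
  f(c_5) = f(0.137187) = 0.416191
  f(a) × f(c) ≥ 0, new interval: [0.137187, 0.236250]
Iteration 6:
  c_6 = (0.137187 + 0.236250)/2 = 0.186719
  f(c_6) = f(0.186719) = 0.189907
  f(a) × f(c) ≥ 0, new interval: [0.186719, 0.236250]
Iteration 7:
  c_7 = (0.186719 + 0.236250)/2 = 0.211484
  f(c_7) = f(0.211484) = 0.074070
  f(a) × f(c) ≥ 0, new interval: [0.211484, 0.236250]

After 7 iteration(s), the approximation is c_7 = 0.211484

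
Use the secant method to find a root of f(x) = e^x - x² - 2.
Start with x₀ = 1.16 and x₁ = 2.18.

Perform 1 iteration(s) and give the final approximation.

f(x) = e^x - x² - 2
x₀ = 1.16, x₁ = 2.18

Secant formula: x_{n+1} = x_n - f(x_n)(x_n - x_{n-1})/(f(x_n) - f(x_{n-1}))

Iteration 1:
  f(1.160000) = -0.155667
  f(2.180000) = 2.093906
  x_2 = 2.180000 - 2.093906×(2.180000 - 1.160000)/(2.093906 - (-0.155667))
       = 1.230582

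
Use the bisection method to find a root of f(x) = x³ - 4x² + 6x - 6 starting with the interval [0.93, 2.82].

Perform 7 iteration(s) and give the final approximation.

f(x) = x³ - 4x² + 6x - 6
Initial interval: [0.93, 2.82]

Iteration 1:
  c_1 = (0.930000 + 2.820000)/2 = 1.875000
  f(c_1) = f(1.875000) = -2.220703
  f(a) × f(c) ≥ 0, new interval: [1.875000, 2.820000]
Iteration 2:
  c_2 = (1.875000 + 2.820000)/2 = 2.347500
  f(c_2) = f(2.347500) = -1.021525
  f(a) × f(c) ≥ 0, new interval: [2.347500, 2.820000]
Iteration 3:
  c_3 = (2.347500 + 2.820000)/2 = 2.583750
  f(c_3) = f(2.583750) = 0.047949
  f(a) × f(c) < 0, new interval: [2.347500, 2.583750]
Iteration 4:
  c_4 = (2.347500 + 2.583750)/2 = 2.465625
  f(c_4) = f(2.465625) = -0.534186
  f(a) × f(c) ≥ 0, new interval: [2.465625, 2.583750]
Iteration 5:
  c_5 = (2.465625 + 2.583750)/2 = 2.524688
  f(c_5) = f(2.524688) = -0.255586
  f(a) × f(c) ≥ 0, new interval: [2.524688, 2.583750]
Iteration 6:
  c_6 = (2.524688 + 2.583750)/2 = 2.554219
  f(c_6) = f(2.554219) = -0.107013
  f(a) × f(c) ≥ 0, new interval: [2.554219, 2.583750]
Iteration 7:
  c_7 = (2.554219 + 2.583750)/2 = 2.568984
  f(c_7) = f(2.568984) = -0.030340
  f(a) × f(c) ≥ 0, new interval: [2.568984, 2.583750]

After 7 iteration(s), the approximation is c_7 = 2.568984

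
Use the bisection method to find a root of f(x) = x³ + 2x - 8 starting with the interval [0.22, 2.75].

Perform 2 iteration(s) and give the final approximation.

f(x) = x³ + 2x - 8
Initial interval: [0.22, 2.75]

Iteration 1:
  c_1 = (0.220000 + 2.750000)/2 = 1.485000
  f(c_1) = f(1.485000) = -1.755241
  f(a) × f(c) ≥ 0, new interval: [1.485000, 2.750000]
Iteration 2:
  c_2 = (1.485000 + 2.750000)/2 = 2.117500
  f(c_2) = f(2.117500) = 5.729460
  f(a) × f(c) < 0, new interval: [1.485000, 2.117500]

After 2 iteration(s), the approximation is c_2 = 2.117500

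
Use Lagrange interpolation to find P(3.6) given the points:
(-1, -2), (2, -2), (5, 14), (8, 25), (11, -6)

Lagrange interpolation formula:
P(x) = Σ yᵢ × Lᵢ(x)
where Lᵢ(x) = Π_{j≠i} (x - xⱼ)/(xᵢ - xⱼ)

L_0(3.6) = (3.6 - 2)/(-1 - 2) × (3.6 - 5)/(-1 - 5) × (3.6 - 8)/(-1 - 8) × (3.6 - 11)/(-1 - 11) = -0.037518
L_1(3.6) = (3.6 - (-1))/(2 - (-1)) × (3.6 - 5)/(2 - 5) × (3.6 - 8)/(2 - 8) × (3.6 - 11)/(2 - 11) = 0.431453
L_2(3.6) = (3.6 - (-1))/(5 - (-1)) × (3.6 - 2)/(5 - 2) × (3.6 - 8)/(5 - 8) × (3.6 - 11)/(5 - 11) = 0.739635
L_3(3.6) = (3.6 - (-1))/(8 - (-1)) × (3.6 - 2)/(8 - 2) × (3.6 - 5)/(8 - 5) × (3.6 - 11)/(8 - 11) = -0.156892
L_4(3.6) = (3.6 - (-1))/(11 - (-1)) × (3.6 - 2)/(11 - 2) × (3.6 - 5)/(11 - 5) × (3.6 - 8)/(11 - 8) = 0.023322

P(3.6) = (-2)×L_0(3.6) + (-2)×L_1(3.6) + 14×L_2(3.6) + 25×L_3(3.6) + (-6)×L_4(3.6)
P(3.6) = 5.504777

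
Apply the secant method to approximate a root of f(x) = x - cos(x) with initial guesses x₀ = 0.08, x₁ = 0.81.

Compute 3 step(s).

f(x) = x - cos(x)
x₀ = 0.08, x₁ = 0.81

Secant formula: x_{n+1} = x_n - f(x_n)(x_n - x_{n-1})/(f(x_n) - f(x_{n-1}))

Iteration 1:
  f(0.080000) = -0.916802
  f(0.810000) = 0.120502
  x_2 = 0.810000 - 0.120502×(0.810000 - 0.080000)/(0.120502 - (-0.916802))
       = 0.725197
Iteration 2:
  f(0.810000) = 0.120502
  f(0.725197) = -0.023171
  x_3 = 0.725197 - (-0.023171)×(0.725197 - 0.810000)/(-0.023171 - 0.120502)
       = 0.738874
Iteration 3:
  f(0.725197) = -0.023171
  f(0.738874) = -0.000353
  x_4 = 0.738874 - (-0.000353)×(0.738874 - 0.725197)/(-0.000353 - (-0.023171))
       = 0.739086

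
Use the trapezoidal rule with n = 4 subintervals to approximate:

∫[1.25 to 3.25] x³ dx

f(x) = x³
a = 1.25, b = 3.25, n = 4
h = (b - a)/n = 0.500000

Trapezoidal rule: (h/2)[f(x₀) + 2f(x₁) + 2f(x₂) + ... + f(xₙ)]

x_0 = 1.2500, f(x_0) = 1.953125, coefficient = 1
x_1 = 1.7500, f(x_1) = 5.359375, coefficient = 2
x_2 = 2.2500, f(x_2) = 11.390625, coefficient = 2
x_3 = 2.7500, f(x_3) = 20.796875, coefficient = 2
x_4 = 3.2500, f(x_4) = 34.328125, coefficient = 1

I ≈ (0.500000/2) × 111.375000 = 27.843750
Exact value: 27.281250
Error: 0.562500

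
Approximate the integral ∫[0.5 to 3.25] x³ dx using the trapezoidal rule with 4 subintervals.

f(x) = x³
a = 0.5, b = 3.25, n = 4
h = (b - a)/n = 0.687500

Trapezoidal rule: (h/2)[f(x₀) + 2f(x₁) + 2f(x₂) + ... + f(xₙ)]

x_0 = 0.5000, f(x_0) = 0.125000, coefficient = 1
x_1 = 1.1875, f(x_1) = 1.674561, coefficient = 2
x_2 = 1.8750, f(x_2) = 6.591797, coefficient = 2
x_3 = 2.5625, f(x_3) = 16.826416, coefficient = 2
x_4 = 3.2500, f(x_4) = 34.328125, coefficient = 1

I ≈ (0.687500/2) × 84.638672 = 29.094543
Exact value: 27.875977
Error: 1.218567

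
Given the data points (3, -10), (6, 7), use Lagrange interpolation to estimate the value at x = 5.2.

Lagrange interpolation formula:
P(x) = Σ yᵢ × Lᵢ(x)
where Lᵢ(x) = Π_{j≠i} (x - xⱼ)/(xᵢ - xⱼ)

L_0(5.2) = (5.2 - 6)/(3 - 6) = 0.266667
L_1(5.2) = (5.2 - 3)/(6 - 3) = 0.733333

P(5.2) = (-10)×L_0(5.2) + 7×L_1(5.2)
P(5.2) = 2.466667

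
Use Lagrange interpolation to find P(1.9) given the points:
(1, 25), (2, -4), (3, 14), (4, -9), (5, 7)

Lagrange interpolation formula:
P(x) = Σ yᵢ × Lᵢ(x)
where Lᵢ(x) = Π_{j≠i} (x - xⱼ)/(xᵢ - xⱼ)

L_0(1.9) = (1.9 - 2)/(1 - 2) × (1.9 - 3)/(1 - 3) × (1.9 - 4)/(1 - 4) × (1.9 - 5)/(1 - 5) = 0.029838
L_1(1.9) = (1.9 - 1)/(2 - 1) × (1.9 - 3)/(2 - 3) × (1.9 - 4)/(2 - 4) × (1.9 - 5)/(2 - 5) = 1.074150
L_2(1.9) = (1.9 - 1)/(3 - 1) × (1.9 - 2)/(3 - 2) × (1.9 - 4)/(3 - 4) × (1.9 - 5)/(3 - 5) = -0.146475
L_3(1.9) = (1.9 - 1)/(4 - 1) × (1.9 - 2)/(4 - 2) × (1.9 - 3)/(4 - 3) × (1.9 - 5)/(4 - 5) = 0.051150
L_4(1.9) = (1.9 - 1)/(5 - 1) × (1.9 - 2)/(5 - 2) × (1.9 - 3)/(5 - 3) × (1.9 - 4)/(5 - 4) = -0.008663

P(1.9) = 25×L_0(1.9) + (-4)×L_1(1.9) + 14×L_2(1.9) + (-9)×L_3(1.9) + 7×L_4(1.9)
P(1.9) = -6.122300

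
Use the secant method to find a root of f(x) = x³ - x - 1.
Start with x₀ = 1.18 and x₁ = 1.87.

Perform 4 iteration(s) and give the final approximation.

f(x) = x³ - x - 1
x₀ = 1.18, x₁ = 1.87

Secant formula: x_{n+1} = x_n - f(x_n)(x_n - x_{n-1})/(f(x_n) - f(x_{n-1}))

Iteration 1:
  f(1.180000) = -0.536968
  f(1.870000) = 3.669203
  x_2 = 1.870000 - 3.669203×(1.870000 - 1.180000)/(3.669203 - (-0.536968))
       = 1.268087
Iteration 2:
  f(1.870000) = 3.669203
  f(1.268087) = -0.228947
  x_3 = 1.268087 - (-0.228947)×(1.268087 - 1.870000)/(-0.228947 - 3.669203)
       = 1.303439
Iteration 3:
  f(1.268087) = -0.228947
  f(1.303439) = -0.088959
  x_4 = 1.303439 - (-0.088959)×(1.303439 - 1.268087)/(-0.088959 - (-0.228947))
       = 1.325904
Iteration 4:
  f(1.303439) = -0.088959
  f(1.325904) = 0.005062
  x_5 = 1.325904 - 0.005062×(1.325904 - 1.303439)/(0.005062 - (-0.088959))
       = 1.324694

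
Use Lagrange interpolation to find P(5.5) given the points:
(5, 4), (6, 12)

Lagrange interpolation formula:
P(x) = Σ yᵢ × Lᵢ(x)
where Lᵢ(x) = Π_{j≠i} (x - xⱼ)/(xᵢ - xⱼ)

L_0(5.5) = (5.5 - 6)/(5 - 6) = 0.500000
L_1(5.5) = (5.5 - 5)/(6 - 5) = 0.500000

P(5.5) = 4×L_0(5.5) + 12×L_1(5.5)
P(5.5) = 8.000000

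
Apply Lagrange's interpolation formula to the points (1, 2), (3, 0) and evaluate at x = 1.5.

Lagrange interpolation formula:
P(x) = Σ yᵢ × Lᵢ(x)
where Lᵢ(x) = Π_{j≠i} (x - xⱼ)/(xᵢ - xⱼ)

L_0(1.5) = (1.5 - 3)/(1 - 3) = 0.750000
L_1(1.5) = (1.5 - 1)/(3 - 1) = 0.250000

P(1.5) = 2×L_0(1.5) + 0×L_1(1.5)
P(1.5) = 1.500000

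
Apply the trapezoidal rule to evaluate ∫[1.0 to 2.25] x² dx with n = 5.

f(x) = x²
a = 1.0, b = 2.25, n = 5
h = (b - a)/n = 0.250000

Trapezoidal rule: (h/2)[f(x₀) + 2f(x₁) + 2f(x₂) + ... + f(xₙ)]

x_0 = 1.0000, f(x_0) = 1.000000, coefficient = 1
x_1 = 1.2500, f(x_1) = 1.562500, coefficient = 2
x_2 = 1.5000, f(x_2) = 2.250000, coefficient = 2
x_3 = 1.7500, f(x_3) = 3.062500, coefficient = 2
x_4 = 2.0000, f(x_4) = 4.000000, coefficient = 2
x_5 = 2.2500, f(x_5) = 5.062500, coefficient = 1

I ≈ (0.250000/2) × 27.812500 = 3.476562
Exact value: 3.463542
Error: 0.013021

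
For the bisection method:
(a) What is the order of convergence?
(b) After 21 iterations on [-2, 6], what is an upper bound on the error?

(a) Bisection has linear (order 1) convergence; the error is halved each step.

(b) Error bound = (b-a)/2^n = (6 - (-2))/2^{21}
    = 8/2^{21}

(a) 1 (linear); (b) error ≤ 3.81e-06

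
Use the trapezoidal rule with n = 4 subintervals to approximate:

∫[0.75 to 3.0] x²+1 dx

f(x) = x²+1
a = 0.75, b = 3.0, n = 4
h = (b - a)/n = 0.562500

Trapezoidal rule: (h/2)[f(x₀) + 2f(x₁) + 2f(x₂) + ... + f(xₙ)]

x_0 = 0.7500, f(x_0) = 1.562500, coefficient = 1
x_1 = 1.3125, f(x_1) = 2.722656, coefficient = 2
x_2 = 1.8750, f(x_2) = 4.515625, coefficient = 2
x_3 = 2.4375, f(x_3) = 6.941406, coefficient = 2
x_4 = 3.0000, f(x_4) = 10.000000, coefficient = 1

I ≈ (0.562500/2) × 39.921875 = 11.228027
Exact value: 11.109375
Error: 0.118652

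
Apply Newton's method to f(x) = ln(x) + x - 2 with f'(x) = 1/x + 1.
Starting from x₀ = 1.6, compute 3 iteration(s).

f(x) = ln(x) + x - 2
f'(x) = 1/x + 1
x₀ = 1.6

Newton-Raphson formula: x_{n+1} = x_n - f(x_n)/f'(x_n)

Iteration 1:
  f(1.600000) = 0.070004
  f'(1.600000) = 1.625000
  x_1 = 1.600000 - 0.070004/1.625000 = 1.556921
Iteration 2:
  f(1.556921) = -0.000369
  f'(1.556921) = 1.642293
  x_2 = 1.556921 - (-0.000369)/1.642293 = 1.557146
Iteration 3:
  f(1.557146) = 0.000000
  f'(1.557146) = 1.642201
  x_3 = 1.557146 - 0.000000/1.642201 = 1.557146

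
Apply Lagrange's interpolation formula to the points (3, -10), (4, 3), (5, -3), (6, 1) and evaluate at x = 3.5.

Lagrange interpolation formula:
P(x) = Σ yᵢ × Lᵢ(x)
where Lᵢ(x) = Π_{j≠i} (x - xⱼ)/(xᵢ - xⱼ)

L_0(3.5) = (3.5 - 4)/(3 - 4) × (3.5 - 5)/(3 - 5) × (3.5 - 6)/(3 - 6) = 0.312500
L_1(3.5) = (3.5 - 3)/(4 - 3) × (3.5 - 5)/(4 - 5) × (3.5 - 6)/(4 - 6) = 0.937500
L_2(3.5) = (3.5 - 3)/(5 - 3) × (3.5 - 4)/(5 - 4) × (3.5 - 6)/(5 - 6) = -0.312500
L_3(3.5) = (3.5 - 3)/(6 - 3) × (3.5 - 4)/(6 - 4) × (3.5 - 5)/(6 - 5) = 0.062500

P(3.5) = (-10)×L_0(3.5) + 3×L_1(3.5) + (-3)×L_2(3.5) + 1×L_3(3.5)
P(3.5) = 0.687500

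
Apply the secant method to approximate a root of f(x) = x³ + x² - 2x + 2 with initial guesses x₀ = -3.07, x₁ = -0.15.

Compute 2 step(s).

f(x) = x³ + x² - 2x + 2
x₀ = -3.07, x₁ = -0.15

Secant formula: x_{n+1} = x_n - f(x_n)(x_n - x_{n-1})/(f(x_n) - f(x_{n-1}))

Iteration 1:
  f(-3.070000) = -11.369543
  f(-0.150000) = 2.319125
  x_2 = -0.150000 - 2.319125×(-0.150000 - (-3.070000))/(2.319125 - (-11.369543))
       = -0.644704
Iteration 2:
  f(-0.150000) = 2.319125
  f(-0.644704) = 3.437085
  x_3 = -0.644704 - 3.437085×(-0.644704 - (-0.150000))/(3.437085 - 2.319125)
       = 0.876227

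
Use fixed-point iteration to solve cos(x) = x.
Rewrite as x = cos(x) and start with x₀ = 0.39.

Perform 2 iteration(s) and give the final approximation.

Equation: cos(x) = x
Fixed-point form: x = cos(x)
x₀ = 0.39

x_1 = g(0.390000) = 0.924909
x_2 = g(0.924909) = 0.601907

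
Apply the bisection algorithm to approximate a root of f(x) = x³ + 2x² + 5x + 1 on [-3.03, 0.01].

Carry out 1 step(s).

f(x) = x³ + 2x² + 5x + 1
Initial interval: [-3.03, 0.01]

Iteration 1:
  c_1 = (-3.030000 + 0.010000)/2 = -1.510000
  f(c_1) = f(-1.510000) = -5.432751
  f(a) × f(c) ≥ 0, new interval: [-1.510000, 0.010000]

After 1 iteration(s), the approximation is c_1 = -1.510000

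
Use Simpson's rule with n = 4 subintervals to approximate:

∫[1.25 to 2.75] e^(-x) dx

f(x) = e^(-x)
a = 1.25, b = 2.75, n = 4
h = (b - a)/n = 0.375000

Simpson's rule: (h/3)[f(x₀) + 4f(x₁) + 2f(x₂) + ... + f(xₙ)]

x_0 = 1.2500, f(x_0) = 0.286505, coefficient = 1
x_1 = 1.6250, f(x_1) = 0.196912, coefficient = 4
x_2 = 2.0000, f(x_2) = 0.135335, coefficient = 2
x_3 = 2.3750, f(x_3) = 0.093014, coefficient = 4
x_4 = 2.7500, f(x_4) = 0.063928, coefficient = 1

I ≈ (0.375000/3) × 1.780808 = 0.222601
Exact value: 0.222577
Error: 0.000024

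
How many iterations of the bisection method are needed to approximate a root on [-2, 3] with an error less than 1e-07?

We need (b-a)/2^n ≤ 1e-07
(3 - (-2))/2^n ≤ 1e-07
5/2^n ≤ 1e-07
2^n ≥ 50000000
n ≥ log₂(50000000) = 25.58
n ≥ 26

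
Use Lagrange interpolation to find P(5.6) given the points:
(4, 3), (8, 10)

Lagrange interpolation formula:
P(x) = Σ yᵢ × Lᵢ(x)
where Lᵢ(x) = Π_{j≠i} (x - xⱼ)/(xᵢ - xⱼ)

L_0(5.6) = (5.6 - 8)/(4 - 8) = 0.600000
L_1(5.6) = (5.6 - 4)/(8 - 4) = 0.400000

P(5.6) = 3×L_0(5.6) + 10×L_1(5.6)
P(5.6) = 5.800000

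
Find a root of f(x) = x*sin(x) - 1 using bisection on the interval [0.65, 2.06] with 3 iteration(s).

f(x) = x*sin(x) - 1
Initial interval: [0.65, 2.06]

Iteration 1:
  c_1 = (0.650000 + 2.060000)/2 = 1.355000
  f(c_1) = f(1.355000) = 0.323572
  f(a) × f(c) < 0, new interval: [0.650000, 1.355000]
Iteration 2:
  c_2 = (0.650000 + 1.355000)/2 = 1.002500
  f(c_2) = f(1.002500) = -0.155074
  f(a) × f(c) ≥ 0, new interval: [1.002500, 1.355000]
Iteration 3:
  c_3 = (1.002500 + 1.355000)/2 = 1.178750
  f(c_3) = f(1.178750) = 0.089317
  f(a) × f(c) < 0, new interval: [1.002500, 1.178750]

After 3 iteration(s), the approximation is c_3 = 1.178750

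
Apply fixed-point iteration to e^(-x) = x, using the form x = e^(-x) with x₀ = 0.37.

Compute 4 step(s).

Equation: e^(-x) = x
Fixed-point form: x = e^(-x)
x₀ = 0.37

x_1 = g(0.370000) = 0.690734
x_2 = g(0.690734) = 0.501208
x_3 = g(0.501208) = 0.605798
x_4 = g(0.605798) = 0.545639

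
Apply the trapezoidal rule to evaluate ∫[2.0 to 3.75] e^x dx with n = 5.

f(x) = e^x
a = 2.0, b = 3.75, n = 5
h = (b - a)/n = 0.350000

Trapezoidal rule: (h/2)[f(x₀) + 2f(x₁) + 2f(x₂) + ... + f(xₙ)]

x_0 = 2.0000, f(x_0) = 7.389056, coefficient = 1
x_1 = 2.3500, f(x_1) = 10.485570, coefficient = 2
x_2 = 2.7000, f(x_2) = 14.879732, coefficient = 2
x_3 = 3.0500, f(x_3) = 21.115344, coefficient = 2
x_4 = 3.4000, f(x_4) = 29.964100, coefficient = 2
x_5 = 3.7500, f(x_5) = 42.521082, coefficient = 1

I ≈ (0.350000/2) × 202.799630 = 35.489935
Exact value: 35.132026
Error: 0.357909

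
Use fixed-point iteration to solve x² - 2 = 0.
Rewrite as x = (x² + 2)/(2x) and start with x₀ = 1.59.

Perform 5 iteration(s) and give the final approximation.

Equation: x² - 2 = 0
Fixed-point form: x = (x² + 2)/(2x)
x₀ = 1.59

x_1 = g(1.590000) = 1.423931
x_2 = g(1.423931) = 1.414247
x_3 = g(1.414247) = 1.414214
x_4 = g(1.414214) = 1.414214
x_5 = g(1.414214) = 1.414214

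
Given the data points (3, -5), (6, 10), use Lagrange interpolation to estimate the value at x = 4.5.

Lagrange interpolation formula:
P(x) = Σ yᵢ × Lᵢ(x)
where Lᵢ(x) = Π_{j≠i} (x - xⱼ)/(xᵢ - xⱼ)

L_0(4.5) = (4.5 - 6)/(3 - 6) = 0.500000
L_1(4.5) = (4.5 - 3)/(6 - 3) = 0.500000

P(4.5) = (-5)×L_0(4.5) + 10×L_1(4.5)
P(4.5) = 2.500000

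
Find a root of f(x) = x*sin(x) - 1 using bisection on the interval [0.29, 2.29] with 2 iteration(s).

f(x) = x*sin(x) - 1
Initial interval: [0.29, 2.29]

Iteration 1:
  c_1 = (0.290000 + 2.290000)/2 = 1.290000
  f(c_1) = f(1.290000) = 0.239477
  f(a) × f(c) < 0, new interval: [0.290000, 1.290000]
Iteration 2:
  c_2 = (0.290000 + 1.290000)/2 = 0.790000
  f(c_2) = f(0.790000) = -0.438821
  f(a) × f(c) ≥ 0, new interval: [0.790000, 1.290000]

After 2 iteration(s), the approximation is c_2 = 0.790000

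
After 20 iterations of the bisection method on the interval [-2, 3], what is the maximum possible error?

Bisection error bound: |error| ≤ (b-a)/2^n
|error| ≤ (3 - (-2))/2^20 = 5/2^20
|error| ≤ 0.0000047684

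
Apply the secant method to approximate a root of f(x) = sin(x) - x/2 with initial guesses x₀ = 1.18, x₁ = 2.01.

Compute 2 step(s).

f(x) = sin(x) - x/2
x₀ = 1.18, x₁ = 2.01

Secant formula: x_{n+1} = x_n - f(x_n)(x_n - x_{n-1})/(f(x_n) - f(x_{n-1}))

Iteration 1:
  f(1.180000) = 0.334606
  f(2.010000) = -0.099909
  x_2 = 2.010000 - (-0.099909)×(2.010000 - 1.180000)/(-0.099909 - 0.334606)
       = 1.819156
Iteration 2:
  f(2.010000) = -0.099909
  f(1.819156) = 0.059739
  x_3 = 1.819156 - 0.059739×(1.819156 - 2.010000)/(0.059739 - (-0.099909))
       = 1.890568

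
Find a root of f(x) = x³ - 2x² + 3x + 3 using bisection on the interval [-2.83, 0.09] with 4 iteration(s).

f(x) = x³ - 2x² + 3x + 3
Initial interval: [-2.83, 0.09]

Iteration 1:
  c_1 = (-2.830000 + 0.090000)/2 = -1.370000
  f(c_1) = f(-1.370000) = -7.435153
  f(a) × f(c) ≥ 0, new interval: [-1.370000, 0.090000]
Iteration 2:
  c_2 = (-1.370000 + 0.090000)/2 = -0.640000
  f(c_2) = f(-0.640000) = -0.001344
  f(a) × f(c) ≥ 0, new interval: [-0.640000, 0.090000]
Iteration 3:
  c_3 = (-0.640000 + 0.090000)/2 = -0.275000
  f(c_3) = f(-0.275000) = 2.002953
  f(a) × f(c) < 0, new interval: [-0.640000, -0.275000]
Iteration 4:
  c_4 = (-0.640000 + (-0.275000))/2 = -0.457500
  f(c_4) = f(-0.457500) = 1.113130
  f(a) × f(c) < 0, new interval: [-0.640000, -0.457500]

After 4 iteration(s), the approximation is c_4 = -0.457500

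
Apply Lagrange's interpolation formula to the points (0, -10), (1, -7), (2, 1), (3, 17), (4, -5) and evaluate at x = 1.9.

Lagrange interpolation formula:
P(x) = Σ yᵢ × Lᵢ(x)
where Lᵢ(x) = Π_{j≠i} (x - xⱼ)/(xᵢ - xⱼ)

L_0(1.9) = (1.9 - 1)/(0 - 1) × (1.9 - 2)/(0 - 2) × (1.9 - 3)/(0 - 3) × (1.9 - 4)/(0 - 4) = -0.008663
L_1(1.9) = (1.9 - 0)/(1 - 0) × (1.9 - 2)/(1 - 2) × (1.9 - 3)/(1 - 3) × (1.9 - 4)/(1 - 4) = 0.073150
L_2(1.9) = (1.9 - 0)/(2 - 0) × (1.9 - 1)/(2 - 1) × (1.9 - 3)/(2 - 3) × (1.9 - 4)/(2 - 4) = 0.987525
L_3(1.9) = (1.9 - 0)/(3 - 0) × (1.9 - 1)/(3 - 1) × (1.9 - 2)/(3 - 2) × (1.9 - 4)/(3 - 4) = -0.059850
L_4(1.9) = (1.9 - 0)/(4 - 0) × (1.9 - 1)/(4 - 1) × (1.9 - 2)/(4 - 2) × (1.9 - 3)/(4 - 3) = 0.007838

P(1.9) = (-10)×L_0(1.9) + (-7)×L_1(1.9) + 1×L_2(1.9) + 17×L_3(1.9) + (-5)×L_4(1.9)
P(1.9) = -0.494538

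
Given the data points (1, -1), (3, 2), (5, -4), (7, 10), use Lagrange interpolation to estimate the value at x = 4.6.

Lagrange interpolation formula:
P(x) = Σ yᵢ × Lᵢ(x)
where Lᵢ(x) = Π_{j≠i} (x - xⱼ)/(xᵢ - xⱼ)

L_0(4.6) = (4.6 - 3)/(1 - 3) × (4.6 - 5)/(1 - 5) × (4.6 - 7)/(1 - 7) = -0.032000
L_1(4.6) = (4.6 - 1)/(3 - 1) × (4.6 - 5)/(3 - 5) × (4.6 - 7)/(3 - 7) = 0.216000
L_2(4.6) = (4.6 - 1)/(5 - 1) × (4.6 - 3)/(5 - 3) × (4.6 - 7)/(5 - 7) = 0.864000
L_3(4.6) = (4.6 - 1)/(7 - 1) × (4.6 - 3)/(7 - 3) × (4.6 - 5)/(7 - 5) = -0.048000

P(4.6) = (-1)×L_0(4.6) + 2×L_1(4.6) + (-4)×L_2(4.6) + 10×L_3(4.6)
P(4.6) = -3.472000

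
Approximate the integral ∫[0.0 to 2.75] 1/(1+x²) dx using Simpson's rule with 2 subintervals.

f(x) = 1/(1+x²)
a = 0.0, b = 2.75, n = 2
h = (b - a)/n = 1.375000

Simpson's rule: (h/3)[f(x₀) + 4f(x₁) + 2f(x₂) + ... + f(xₙ)]

x_0 = 0.0000, f(x_0) = 1.000000, coefficient = 1
x_1 = 1.3750, f(x_1) = 0.345946, coefficient = 4
x_2 = 2.7500, f(x_2) = 0.116788, coefficient = 1

I ≈ (1.375000/3) × 2.500572 = 1.146096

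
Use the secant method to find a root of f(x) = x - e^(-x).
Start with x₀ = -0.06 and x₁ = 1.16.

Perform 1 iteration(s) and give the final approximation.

f(x) = x - e^(-x)
x₀ = -0.06, x₁ = 1.16

Secant formula: x_{n+1} = x_n - f(x_n)(x_n - x_{n-1})/(f(x_n) - f(x_{n-1}))

Iteration 1:
  f(-0.060000) = -1.121837
  f(1.160000) = 0.846514
  x_2 = 1.160000 - 0.846514×(1.160000 - (-0.060000))/(0.846514 - (-1.121837))
       = 0.635324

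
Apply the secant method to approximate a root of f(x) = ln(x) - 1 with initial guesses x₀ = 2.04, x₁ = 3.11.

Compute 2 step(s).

f(x) = ln(x) - 1
x₀ = 2.04, x₁ = 3.11

Secant formula: x_{n+1} = x_n - f(x_n)(x_n - x_{n-1})/(f(x_n) - f(x_{n-1}))

Iteration 1:
  f(2.040000) = -0.287050
  f(3.110000) = 0.134623
  x_2 = 3.110000 - 0.134623×(3.110000 - 2.040000)/(0.134623 - (-0.287050))
       = 2.768393
Iteration 2:
  f(3.110000) = 0.134623
  f(2.768393) = 0.018267
  x_3 = 2.768393 - 0.018267×(2.768393 - 3.110000)/(0.018267 - 0.134623)
       = 2.714763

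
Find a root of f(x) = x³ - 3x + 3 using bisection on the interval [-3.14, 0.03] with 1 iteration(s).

f(x) = x³ - 3x + 3
Initial interval: [-3.14, 0.03]

Iteration 1:
  c_1 = (-3.140000 + 0.030000)/2 = -1.555000
  f(c_1) = f(-1.555000) = 3.904971
  f(a) × f(c) < 0, new interval: [-3.140000, -1.555000]

After 1 iteration(s), the approximation is c_1 = -1.555000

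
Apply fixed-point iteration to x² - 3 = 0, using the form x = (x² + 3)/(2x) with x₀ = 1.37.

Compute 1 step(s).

Equation: x² - 3 = 0
Fixed-point form: x = (x² + 3)/(2x)
x₀ = 1.37

x_1 = g(1.370000) = 1.779891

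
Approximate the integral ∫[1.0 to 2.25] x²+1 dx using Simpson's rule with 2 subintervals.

f(x) = x²+1
a = 1.0, b = 2.25, n = 2
h = (b - a)/n = 0.625000

Simpson's rule: (h/3)[f(x₀) + 4f(x₁) + 2f(x₂) + ... + f(xₙ)]

x_0 = 1.0000, f(x_0) = 2.000000, coefficient = 1
x_1 = 1.6250, f(x_1) = 3.640625, coefficient = 4
x_2 = 2.2500, f(x_2) = 6.062500, coefficient = 1

I ≈ (0.625000/3) × 22.625000 = 4.713542
Exact value: 4.713542
Error: 0.000000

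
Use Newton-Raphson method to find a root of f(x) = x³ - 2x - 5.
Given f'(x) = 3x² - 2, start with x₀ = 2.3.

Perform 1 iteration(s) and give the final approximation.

f(x) = x³ - 2x - 5
f'(x) = 3x² - 2
x₀ = 2.3

Newton-Raphson formula: x_{n+1} = x_n - f(x_n)/f'(x_n)

Iteration 1:
  f(2.300000) = 2.567000
  f'(2.300000) = 13.870000
  x_1 = 2.300000 - 2.567000/13.870000 = 2.114924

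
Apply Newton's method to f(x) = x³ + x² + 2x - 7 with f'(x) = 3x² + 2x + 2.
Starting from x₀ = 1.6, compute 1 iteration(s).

f(x) = x³ + x² + 2x - 7
f'(x) = 3x² + 2x + 2
x₀ = 1.6

Newton-Raphson formula: x_{n+1} = x_n - f(x_n)/f'(x_n)

Iteration 1:
  f(1.600000) = 2.856000
  f'(1.600000) = 12.880000
  x_1 = 1.600000 - 2.856000/12.880000 = 1.378261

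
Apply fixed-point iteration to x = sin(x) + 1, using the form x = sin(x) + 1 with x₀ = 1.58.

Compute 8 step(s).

Equation: x = sin(x) + 1
Fixed-point form: x = sin(x) + 1
x₀ = 1.58

x_1 = g(1.580000) = 1.999958
x_2 = g(1.999958) = 1.909315
x_3 = g(1.909315) = 1.943248
x_4 = g(1.943248) = 1.931438
x_5 = g(1.931438) = 1.935671
x_6 = g(1.935671) = 1.934169
x_7 = g(1.934169) = 1.934704
x_8 = g(1.934704) = 1.934513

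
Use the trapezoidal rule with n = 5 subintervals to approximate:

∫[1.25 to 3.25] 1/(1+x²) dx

f(x) = 1/(1+x²)
a = 1.25, b = 3.25, n = 5
h = (b - a)/n = 0.400000

Trapezoidal rule: (h/2)[f(x₀) + 2f(x₁) + 2f(x₂) + ... + f(xₙ)]

x_0 = 1.2500, f(x_0) = 0.390244, coefficient = 1
x_1 = 1.6500, f(x_1) = 0.268637, coefficient = 2
x_2 = 2.0500, f(x_2) = 0.192215, coefficient = 2
x_3 = 2.4500, f(x_3) = 0.142806, coefficient = 2
x_4 = 2.8500, f(x_4) = 0.109619, coefficient = 2
x_5 = 3.2500, f(x_5) = 0.086486, coefficient = 1

I ≈ (0.400000/2) × 1.903285 = 0.380657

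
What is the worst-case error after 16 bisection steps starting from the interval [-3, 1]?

Bisection error bound: |error| ≤ (b-a)/2^n
|error| ≤ (1 - (-3))/2^16 = 4/2^16
|error| ≤ 0.0000610352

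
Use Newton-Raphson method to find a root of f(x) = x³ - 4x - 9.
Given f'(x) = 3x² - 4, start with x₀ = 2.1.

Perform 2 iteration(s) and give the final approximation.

f(x) = x³ - 4x - 9
f'(x) = 3x² - 4
x₀ = 2.1

Newton-Raphson formula: x_{n+1} = x_n - f(x_n)/f'(x_n)

Iteration 1:
  f(2.100000) = -8.139000
  f'(2.100000) = 9.230000
  x_1 = 2.100000 - (-8.139000)/9.230000 = 2.981798
Iteration 2:
  f(2.981798) = 5.584341
  f'(2.981798) = 22.673367
  x_2 = 2.981798 - 5.584341/22.673367 = 2.735503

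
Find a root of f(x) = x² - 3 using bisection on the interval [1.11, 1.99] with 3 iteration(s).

f(x) = x² - 3
Initial interval: [1.11, 1.99]

Iteration 1:
  c_1 = (1.110000 + 1.990000)/2 = 1.550000
  f(c_1) = f(1.550000) = -0.597500
  f(a) × f(c) ≥ 0, new interval: [1.550000, 1.990000]
Iteration 2:
  c_2 = (1.550000 + 1.990000)/2 = 1.770000
  f(c_2) = f(1.770000) = 0.132900
  f(a) × f(c) < 0, new interval: [1.550000, 1.770000]
Iteration 3:
  c_3 = (1.550000 + 1.770000)/2 = 1.660000
  f(c_3) = f(1.660000) = -0.244400
  f(a) × f(c) ≥ 0, new interval: [1.660000, 1.770000]

After 3 iteration(s), the approximation is c_3 = 1.660000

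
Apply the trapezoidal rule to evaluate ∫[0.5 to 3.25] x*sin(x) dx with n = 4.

f(x) = x*sin(x)
a = 0.5, b = 3.25, n = 4
h = (b - a)/n = 0.687500

Trapezoidal rule: (h/2)[f(x₀) + 2f(x₁) + 2f(x₂) + ... + f(xₙ)]

x_0 = 0.5000, f(x_0) = 0.239713, coefficient = 1
x_1 = 1.1875, f(x_1) = 1.101331, coefficient = 2
x_2 = 1.8750, f(x_2) = 1.788911, coefficient = 2
x_3 = 2.5625, f(x_3) = 1.402366, coefficient = 2
x_4 = 3.2500, f(x_4) = -0.351634, coefficient = 1

I ≈ (0.687500/2) × 8.473295 = 2.912695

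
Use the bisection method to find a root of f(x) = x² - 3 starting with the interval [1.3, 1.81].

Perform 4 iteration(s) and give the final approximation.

f(x) = x² - 3
Initial interval: [1.3, 1.81]

Iteration 1:
  c_1 = (1.300000 + 1.810000)/2 = 1.555000
  f(c_1) = f(1.555000) = -0.581975
  f(a) × f(c) ≥ 0, new interval: [1.555000, 1.810000]
Iteration 2:
  c_2 = (1.555000 + 1.810000)/2 = 1.682500
  f(c_2) = f(1.682500) = -0.169194
  f(a) × f(c) ≥ 0, new interval: [1.682500, 1.810000]
Iteration 3:
  c_3 = (1.682500 + 1.810000)/2 = 1.746250
  f(c_3) = f(1.746250) = 0.049389
  f(a) × f(c) < 0, new interval: [1.682500, 1.746250]
Iteration 4:
  c_4 = (1.682500 + 1.746250)/2 = 1.714375
  f(c_4) = f(1.714375) = -0.060918
  f(a) × f(c) ≥ 0, new interval: [1.714375, 1.746250]

After 4 iteration(s), the approximation is c_4 = 1.714375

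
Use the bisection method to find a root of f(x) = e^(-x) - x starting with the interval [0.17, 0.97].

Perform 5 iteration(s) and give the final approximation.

f(x) = e^(-x) - x
Initial interval: [0.17, 0.97]

Iteration 1:
  c_1 = (0.170000 + 0.970000)/2 = 0.570000
  f(c_1) = f(0.570000) = -0.004475
  f(a) × f(c) < 0, new interval: [0.170000, 0.570000]
Iteration 2:
  c_2 = (0.170000 + 0.570000)/2 = 0.370000
  f(c_2) = f(0.370000) = 0.320734
  f(a) × f(c) ≥ 0, new interval: [0.370000, 0.570000]
Iteration 3:
  c_3 = (0.370000 + 0.570000)/2 = 0.470000
  f(c_3) = f(0.470000) = 0.155002
  f(a) × f(c) ≥ 0, new interval: [0.470000, 0.570000]
Iteration 4:
  c_4 = (0.470000 + 0.570000)/2 = 0.520000
  f(c_4) = f(0.520000) = 0.074521
  f(a) × f(c) ≥ 0, new interval: [0.520000, 0.570000]
Iteration 5:
  c_5 = (0.520000 + 0.570000)/2 = 0.545000
  f(c_5) = f(0.545000) = 0.034842
  f(a) × f(c) ≥ 0, new interval: [0.545000, 0.570000]

After 5 iteration(s), the approximation is c_5 = 0.545000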